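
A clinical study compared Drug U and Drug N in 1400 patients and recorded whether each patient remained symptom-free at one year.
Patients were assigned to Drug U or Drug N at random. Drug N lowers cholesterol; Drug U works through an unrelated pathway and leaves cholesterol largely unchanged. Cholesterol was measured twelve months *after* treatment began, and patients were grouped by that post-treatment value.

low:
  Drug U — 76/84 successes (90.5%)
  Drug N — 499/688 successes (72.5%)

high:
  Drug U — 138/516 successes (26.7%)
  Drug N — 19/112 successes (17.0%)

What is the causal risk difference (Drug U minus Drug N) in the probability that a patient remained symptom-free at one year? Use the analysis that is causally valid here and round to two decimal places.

-0.29

Cholesterol here is a post-treatment variable shaped by the drug; conditioning on it would introduce bias rather than remove it. The overall comparison is the causal one.
The causal difference is the pooled difference: 0.357 − 0.647 = -0.291.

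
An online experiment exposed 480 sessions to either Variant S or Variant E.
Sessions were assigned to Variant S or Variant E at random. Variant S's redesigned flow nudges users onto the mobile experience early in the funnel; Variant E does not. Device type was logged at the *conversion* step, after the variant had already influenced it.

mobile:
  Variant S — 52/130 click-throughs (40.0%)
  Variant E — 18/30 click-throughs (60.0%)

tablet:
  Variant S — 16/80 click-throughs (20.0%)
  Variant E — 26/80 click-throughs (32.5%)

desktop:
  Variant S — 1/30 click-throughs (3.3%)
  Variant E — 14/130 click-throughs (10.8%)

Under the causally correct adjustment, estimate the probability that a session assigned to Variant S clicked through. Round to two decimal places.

Device type lies on the pathway variant → device type → outcome, so adjusting for it blocks the indirect effect. For the total causal effect of variant, use the unadjusted pooled rates.
So P(outcome | do(Variant S)) is just the pooled rate for Variant S: 69/240 = 0.287.

0.29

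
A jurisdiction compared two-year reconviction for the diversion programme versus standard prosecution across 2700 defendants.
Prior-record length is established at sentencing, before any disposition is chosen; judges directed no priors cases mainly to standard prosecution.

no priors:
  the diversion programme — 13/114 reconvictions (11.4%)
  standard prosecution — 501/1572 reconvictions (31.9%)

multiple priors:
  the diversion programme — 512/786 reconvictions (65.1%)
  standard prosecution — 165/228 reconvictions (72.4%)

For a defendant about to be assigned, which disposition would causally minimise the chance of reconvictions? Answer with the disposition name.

Here prior-record length is a common cause — it drives both which disposition a case falls under and the outcome. The crude comparison mixes populations; the stratum-specific rates are the causally relevant ones.
Within each level — no priors: 11.4% vs 31.9%; multiple priors: 65.1% vs 72.4% — the diversion programme is lower every time.

the diversion programme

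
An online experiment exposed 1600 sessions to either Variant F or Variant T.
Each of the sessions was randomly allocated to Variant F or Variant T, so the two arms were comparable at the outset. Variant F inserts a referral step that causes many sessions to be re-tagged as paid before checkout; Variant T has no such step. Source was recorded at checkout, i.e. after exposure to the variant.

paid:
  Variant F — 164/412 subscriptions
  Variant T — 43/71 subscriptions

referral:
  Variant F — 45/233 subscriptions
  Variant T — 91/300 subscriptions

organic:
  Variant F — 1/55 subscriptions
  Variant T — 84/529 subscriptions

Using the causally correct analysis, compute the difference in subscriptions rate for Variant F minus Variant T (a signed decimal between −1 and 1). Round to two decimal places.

Within every traffic source level Variant T has the higher rate, yet pooled Variant F does — Simpson's reversal.
Traffic source here is a post-treatment variable shaped by the variant; conditioning on it would introduce bias rather than remove it. The overall comparison is the causal one.
The causal difference is the pooled difference: 0.300 − 0.242 = +0.058.

+0.06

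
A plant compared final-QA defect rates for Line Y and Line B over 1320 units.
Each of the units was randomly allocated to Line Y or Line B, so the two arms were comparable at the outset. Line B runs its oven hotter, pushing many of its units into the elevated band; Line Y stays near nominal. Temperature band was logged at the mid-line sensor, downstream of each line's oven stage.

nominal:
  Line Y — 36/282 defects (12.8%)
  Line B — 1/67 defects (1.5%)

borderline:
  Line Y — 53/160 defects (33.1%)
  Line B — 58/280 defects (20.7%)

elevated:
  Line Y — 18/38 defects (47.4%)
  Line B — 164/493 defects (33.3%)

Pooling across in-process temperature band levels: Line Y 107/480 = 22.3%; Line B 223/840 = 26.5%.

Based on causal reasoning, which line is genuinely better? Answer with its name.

In-process temperature band is recorded after the line and is itself shifted by it — it sits on the causal path from line to outcome. Conditioning on a mediator would strip out part of the effect we want; the pooled comparison gives the total causal effect.
Pooled: Line Y 22.3% vs Line B 26.5%; Line Y is lower overall.

Line Y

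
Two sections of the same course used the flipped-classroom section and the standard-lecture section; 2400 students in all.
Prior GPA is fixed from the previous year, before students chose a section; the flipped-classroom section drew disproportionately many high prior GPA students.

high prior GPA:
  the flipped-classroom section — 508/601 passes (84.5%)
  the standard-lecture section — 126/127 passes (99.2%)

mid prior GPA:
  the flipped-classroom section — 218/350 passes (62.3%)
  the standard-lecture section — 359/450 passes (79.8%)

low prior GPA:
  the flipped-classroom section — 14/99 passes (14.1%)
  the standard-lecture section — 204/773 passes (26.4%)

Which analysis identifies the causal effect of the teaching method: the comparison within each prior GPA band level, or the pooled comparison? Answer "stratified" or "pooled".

Prior GPA band satisfies the back-door criterion: it is not a descendant of the teaching method, and it blocks the spurious path from teaching method to outcome. Adjusting for it (i.e., using the within-prior GPA band rates) gives the causal effect.
Within each level — high prior GPA: 84.5% vs 99.2%; mid prior GPA: 62.3% vs 79.8%; low prior GPA: 14.1% vs 26.4% — the standard-lecture section is higher every time.

stratified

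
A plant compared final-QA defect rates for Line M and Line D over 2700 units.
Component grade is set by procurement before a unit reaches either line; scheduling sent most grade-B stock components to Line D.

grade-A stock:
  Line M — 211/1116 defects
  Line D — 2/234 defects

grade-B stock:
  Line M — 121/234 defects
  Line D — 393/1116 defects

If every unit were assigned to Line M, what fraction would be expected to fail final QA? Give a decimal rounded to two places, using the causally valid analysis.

Within every component grade level Line D has the lower rate, yet pooled Line M does — Simpson's reversal.
Here component grade is a common cause — it drives both which line a case falls under and the outcome. The crude comparison mixes populations; the stratum-specific rates are the causally relevant ones.
Standardising Line M to the population component grade mix: 0.500·211/1116 + 0.500·121/234 = 0.353.

0.35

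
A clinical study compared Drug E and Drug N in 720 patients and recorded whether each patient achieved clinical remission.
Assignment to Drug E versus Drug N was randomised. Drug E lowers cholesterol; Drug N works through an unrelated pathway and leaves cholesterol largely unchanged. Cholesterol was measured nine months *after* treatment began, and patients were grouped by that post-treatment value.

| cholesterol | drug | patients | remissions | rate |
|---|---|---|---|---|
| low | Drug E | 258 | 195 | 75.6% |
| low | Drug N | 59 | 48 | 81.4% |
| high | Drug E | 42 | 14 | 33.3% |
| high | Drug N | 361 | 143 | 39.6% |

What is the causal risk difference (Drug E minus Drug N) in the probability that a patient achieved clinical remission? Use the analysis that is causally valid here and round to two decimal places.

Cholesterol lies on the pathway drug → cholesterol → outcome, so adjusting for it blocks the indirect effect. For the total causal effect of drug, use the unadjusted pooled rates.
The causal difference is the pooled difference: 0.697 − 0.455 = +0.242.

+0.24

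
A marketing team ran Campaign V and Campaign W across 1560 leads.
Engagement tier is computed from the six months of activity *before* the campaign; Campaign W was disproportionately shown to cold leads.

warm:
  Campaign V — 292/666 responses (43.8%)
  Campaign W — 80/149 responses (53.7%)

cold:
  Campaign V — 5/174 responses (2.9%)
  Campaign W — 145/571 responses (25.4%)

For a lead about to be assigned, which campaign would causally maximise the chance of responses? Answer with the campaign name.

Campaign W

The imbalance in engagement tier arose from how leads were allocated, not from anything the campaign did; and engagement tier independently affects the outcome. The pooled gap is confounded — condition on engagement tier.
Within each level — warm: 43.8% vs 53.7%; cold: 2.9% vs 25.4% — Campaign W is higher every time.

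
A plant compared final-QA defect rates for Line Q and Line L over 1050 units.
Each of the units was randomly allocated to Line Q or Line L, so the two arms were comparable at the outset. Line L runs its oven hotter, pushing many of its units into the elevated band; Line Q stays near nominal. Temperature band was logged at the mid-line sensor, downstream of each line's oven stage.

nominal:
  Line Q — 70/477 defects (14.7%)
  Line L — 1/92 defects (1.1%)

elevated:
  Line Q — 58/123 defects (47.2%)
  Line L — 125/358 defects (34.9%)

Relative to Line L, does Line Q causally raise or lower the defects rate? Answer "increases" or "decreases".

decreases

The distribution of in-process temperature band is itself part of what the line does — it is an intermediate outcome. Holding it fixed would remove that part of the effect; the total effect is the pooled difference.
Pooled: Line Q 21.3% vs Line L 28.0%; Line Q is lower overall.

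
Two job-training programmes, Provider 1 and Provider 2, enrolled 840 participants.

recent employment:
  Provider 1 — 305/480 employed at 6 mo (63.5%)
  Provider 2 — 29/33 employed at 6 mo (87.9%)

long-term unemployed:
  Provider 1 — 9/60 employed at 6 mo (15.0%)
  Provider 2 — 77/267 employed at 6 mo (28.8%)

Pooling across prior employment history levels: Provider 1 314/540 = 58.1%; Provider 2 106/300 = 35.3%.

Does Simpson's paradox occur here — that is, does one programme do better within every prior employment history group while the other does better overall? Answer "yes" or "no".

Within each prior employment history level (recent employment 63.5% vs 87.9%; long-term unemployed 15.0% vs 28.8%), Provider 2 has the higher rate every time. Pooled: 58.1% vs 35.3% — Provider 1 has the higher rate overall. The two comparisons disagree.

yes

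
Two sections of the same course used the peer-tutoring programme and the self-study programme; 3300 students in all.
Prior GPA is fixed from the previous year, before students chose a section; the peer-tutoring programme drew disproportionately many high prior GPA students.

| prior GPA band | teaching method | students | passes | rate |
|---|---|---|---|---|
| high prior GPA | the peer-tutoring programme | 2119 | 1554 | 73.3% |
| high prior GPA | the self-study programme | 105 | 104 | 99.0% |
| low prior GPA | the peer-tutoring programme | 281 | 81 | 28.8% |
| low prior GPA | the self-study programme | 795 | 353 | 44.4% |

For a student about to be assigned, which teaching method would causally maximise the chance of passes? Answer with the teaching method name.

the self-study programme is higher inside every prior GPA band stratum but the peer-tutoring programme is higher in aggregate. Whether to stratify depends on how prior GPA band relates to the teaching method.
Prior GPA band differs across teaching methods for reasons unrelated to any effect of the teaching method itself, and it separately predicts the outcome — a classic confounder. We must compare within prior GPA band levels.
Within each level — high prior GPA: 73.3% vs 99.0%; low prior GPA: 28.8% vs 44.4% — the self-study programme is higher every time.

the self-study programme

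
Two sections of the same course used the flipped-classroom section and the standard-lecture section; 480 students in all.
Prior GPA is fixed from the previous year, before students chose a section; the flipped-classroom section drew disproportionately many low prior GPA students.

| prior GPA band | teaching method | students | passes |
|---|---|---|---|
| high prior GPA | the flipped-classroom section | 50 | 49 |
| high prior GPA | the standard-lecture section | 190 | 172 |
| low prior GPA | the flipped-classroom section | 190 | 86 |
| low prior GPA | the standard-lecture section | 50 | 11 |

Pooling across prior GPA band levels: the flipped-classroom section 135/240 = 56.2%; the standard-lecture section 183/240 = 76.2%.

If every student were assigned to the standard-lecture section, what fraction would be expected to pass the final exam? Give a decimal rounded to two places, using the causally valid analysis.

The stratified and pooled comparisons disagree (the flipped-classroom section wins within each prior GPA band; the standard-lecture section wins overall), so the answer turns on the causal role of prior GPA band.
Prior GPA band is set before the teaching method has any effect — it is not caused by the teaching method — and it independently drives the outcome. That makes it a confounder, so the causal comparison is within prior GPA band levels.
Standardising the standard-lecture section to the population prior GPA band mix: 0.500·172/190 + 0.500·11/50 = 0.563.

0.56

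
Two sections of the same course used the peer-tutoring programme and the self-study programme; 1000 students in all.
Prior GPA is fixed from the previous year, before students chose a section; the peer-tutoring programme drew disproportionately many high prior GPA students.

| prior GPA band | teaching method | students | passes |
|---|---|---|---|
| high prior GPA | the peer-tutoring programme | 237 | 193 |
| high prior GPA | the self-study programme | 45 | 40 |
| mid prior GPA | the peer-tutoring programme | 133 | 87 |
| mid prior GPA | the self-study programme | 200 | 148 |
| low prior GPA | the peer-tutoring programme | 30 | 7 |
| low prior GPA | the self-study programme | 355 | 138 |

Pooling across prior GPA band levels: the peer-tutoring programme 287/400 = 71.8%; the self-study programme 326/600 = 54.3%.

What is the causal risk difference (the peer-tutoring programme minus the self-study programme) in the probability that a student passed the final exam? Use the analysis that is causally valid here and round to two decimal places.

-0.11

Within every prior GPA band level the self-study programme has the higher rate, yet pooled the peer-tutoring programme does — Simpson's reversal.
The imbalance in prior GPA band arose from how students were allocated, not from anything the teaching method did; and prior GPA band independently affects the outcome. The pooled gap is confounded — condition on prior GPA band.
Adjusting over the population distribution of prior GPA band: 0.282·(0.814−0.889) + 0.333·(0.654−0.740) + 0.385·(0.233−0.389) = -0.109.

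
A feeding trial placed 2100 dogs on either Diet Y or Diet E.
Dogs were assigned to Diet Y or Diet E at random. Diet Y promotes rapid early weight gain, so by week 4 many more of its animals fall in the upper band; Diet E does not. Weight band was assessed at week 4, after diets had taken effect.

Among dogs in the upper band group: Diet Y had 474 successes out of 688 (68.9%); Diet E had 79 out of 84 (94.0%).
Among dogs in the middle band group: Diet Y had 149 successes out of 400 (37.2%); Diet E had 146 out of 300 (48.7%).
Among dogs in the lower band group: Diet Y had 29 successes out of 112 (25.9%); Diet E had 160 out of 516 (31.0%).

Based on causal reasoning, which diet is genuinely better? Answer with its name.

Diet Y

The week-4 weight band-specific comparison favours Diet E throughout, but the pooled figures favour Diet Y. The question is whether to condition on week-4 weight band.
Because the diet influences week-4 weight band, week-4 weight band is a post-treatment mediator, not a confounder. Stratifying on it would bias the estimate; the causal effect is the crude pooled difference.
Pooled: Diet Y 54.3% vs Diet E 42.8%; Diet Y is higher overall.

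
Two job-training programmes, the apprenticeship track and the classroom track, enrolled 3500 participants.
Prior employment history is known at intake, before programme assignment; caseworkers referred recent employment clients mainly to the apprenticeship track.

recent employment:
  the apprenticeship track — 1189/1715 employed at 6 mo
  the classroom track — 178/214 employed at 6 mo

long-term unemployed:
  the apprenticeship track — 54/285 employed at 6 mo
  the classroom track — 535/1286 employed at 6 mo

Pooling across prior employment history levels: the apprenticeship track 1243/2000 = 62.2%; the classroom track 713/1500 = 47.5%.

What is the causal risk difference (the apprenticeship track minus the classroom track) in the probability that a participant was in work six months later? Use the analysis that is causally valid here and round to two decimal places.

-0.18

The stratified and pooled comparisons disagree (the classroom track wins within each prior employment history; the apprenticeship track wins overall), so the answer turns on the causal role of prior employment history.
The imbalance in prior employment history arose from how participants were allocated, not from anything the programme did; and prior employment history independently affects the outcome. The pooled gap is confounded — condition on prior employment history.
Adjusting over the population distribution of prior employment history: 0.551·(0.693−0.832) + 0.449·(0.189−0.416) = -0.178.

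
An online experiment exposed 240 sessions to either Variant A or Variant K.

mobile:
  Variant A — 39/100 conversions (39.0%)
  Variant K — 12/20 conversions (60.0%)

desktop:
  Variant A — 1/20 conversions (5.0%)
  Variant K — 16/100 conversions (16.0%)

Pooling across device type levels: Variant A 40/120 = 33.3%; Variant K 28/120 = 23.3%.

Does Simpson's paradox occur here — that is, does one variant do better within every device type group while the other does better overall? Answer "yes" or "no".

Within each device type level (mobile 39.0% vs 60.0%; desktop 5.0% vs 16.0%), Variant K has the higher rate every time. Pooled: 33.3% vs 23.3% — Variant A has the higher rate overall. The two comparisons disagree.

yes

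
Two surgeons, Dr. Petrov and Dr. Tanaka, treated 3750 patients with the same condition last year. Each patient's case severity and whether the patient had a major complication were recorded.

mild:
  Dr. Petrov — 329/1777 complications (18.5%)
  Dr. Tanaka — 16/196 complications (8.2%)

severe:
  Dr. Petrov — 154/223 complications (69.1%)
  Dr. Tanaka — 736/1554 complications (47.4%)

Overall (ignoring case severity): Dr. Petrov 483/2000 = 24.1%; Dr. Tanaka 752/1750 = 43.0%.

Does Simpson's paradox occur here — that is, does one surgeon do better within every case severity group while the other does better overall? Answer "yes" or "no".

Within each case severity level (mild 18.5% vs 8.2%; severe 69.1% vs 47.4%), Dr. Tanaka has the lower rate every time. Pooled: 24.1% vs 43.0% — Dr. Petrov has the lower rate overall. The two comparisons disagree.

yes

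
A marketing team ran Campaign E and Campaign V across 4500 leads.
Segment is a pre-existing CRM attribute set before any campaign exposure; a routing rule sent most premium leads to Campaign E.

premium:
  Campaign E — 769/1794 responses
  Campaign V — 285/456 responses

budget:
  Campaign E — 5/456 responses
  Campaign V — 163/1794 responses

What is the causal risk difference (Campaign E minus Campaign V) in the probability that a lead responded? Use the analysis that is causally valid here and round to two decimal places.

-0.14

Within every customer segment level Campaign V has the higher rate, yet pooled Campaign E does — Simpson's reversal.
The imbalance in customer segment arose from how leads were allocated, not from anything the campaign did; and customer segment independently affects the outcome. The pooled gap is confounded — condition on customer segment.
Adjusting over the population distribution of customer segment: 0.500·(0.429−0.625) + 0.500·(0.011−0.091) = -0.138.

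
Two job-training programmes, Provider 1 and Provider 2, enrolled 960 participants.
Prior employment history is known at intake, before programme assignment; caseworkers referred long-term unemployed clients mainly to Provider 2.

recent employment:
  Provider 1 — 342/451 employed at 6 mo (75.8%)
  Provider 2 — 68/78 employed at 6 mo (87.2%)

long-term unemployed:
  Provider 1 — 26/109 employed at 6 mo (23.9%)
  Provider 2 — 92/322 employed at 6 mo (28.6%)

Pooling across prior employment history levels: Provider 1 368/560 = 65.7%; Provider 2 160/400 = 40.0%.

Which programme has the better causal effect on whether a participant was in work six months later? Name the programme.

Provider 2

Here prior employment history is a common cause — it drives both which programme a case falls under and the outcome. The crude comparison mixes populations; the stratum-specific rates are the causally relevant ones.
Within each level — recent employment: 75.8% vs 87.2%; long-term unemployed: 23.9% vs 28.6% — Provider 2 is higher every time.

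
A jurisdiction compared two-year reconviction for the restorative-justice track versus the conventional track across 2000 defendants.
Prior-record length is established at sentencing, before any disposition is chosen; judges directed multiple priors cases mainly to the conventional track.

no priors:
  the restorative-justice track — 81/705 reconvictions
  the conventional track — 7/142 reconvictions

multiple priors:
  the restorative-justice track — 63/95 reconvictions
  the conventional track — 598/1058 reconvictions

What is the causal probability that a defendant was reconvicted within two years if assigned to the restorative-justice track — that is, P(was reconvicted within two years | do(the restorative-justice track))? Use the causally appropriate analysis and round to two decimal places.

0.43

The prior-record length-specific comparison favours the conventional track throughout, but the pooled figures favour the restorative-justice track. The question is whether to condition on prior-record length.
Here prior-record length is a common cause — it drives both which disposition a case falls under and the outcome. The crude comparison mixes populations; the stratum-specific rates are the causally relevant ones.
Standardising the restorative-justice track to the population prior-record length mix: 0.423·81/705 + 0.577·63/95 = 0.431.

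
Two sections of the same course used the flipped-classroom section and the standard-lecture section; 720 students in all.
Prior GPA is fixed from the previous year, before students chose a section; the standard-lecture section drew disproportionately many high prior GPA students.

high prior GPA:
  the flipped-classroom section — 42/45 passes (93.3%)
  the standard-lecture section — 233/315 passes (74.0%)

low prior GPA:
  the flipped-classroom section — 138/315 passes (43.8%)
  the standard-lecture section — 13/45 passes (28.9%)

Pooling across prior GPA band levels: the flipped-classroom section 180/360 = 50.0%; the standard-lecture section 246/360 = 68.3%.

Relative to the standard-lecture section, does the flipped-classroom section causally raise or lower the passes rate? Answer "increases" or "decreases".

increases

Here prior GPA band is a common cause — it drives both which teaching method a case falls under and the outcome. The crude comparison mixes populations; the stratum-specific rates are the causally relevant ones.
Within each level — high prior GPA: 93.3% vs 74.0%; low prior GPA: 43.8% vs 28.9% — the flipped-classroom section is higher every time.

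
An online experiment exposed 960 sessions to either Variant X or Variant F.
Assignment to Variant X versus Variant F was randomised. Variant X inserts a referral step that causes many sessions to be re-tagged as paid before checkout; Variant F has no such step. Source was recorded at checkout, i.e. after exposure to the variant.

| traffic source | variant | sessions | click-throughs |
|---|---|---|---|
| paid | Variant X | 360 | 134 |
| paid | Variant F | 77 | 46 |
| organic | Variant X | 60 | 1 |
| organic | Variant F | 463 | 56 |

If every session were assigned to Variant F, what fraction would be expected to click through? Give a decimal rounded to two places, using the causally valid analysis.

0.19

Traffic source here is a post-treatment variable shaped by the variant; conditioning on it would introduce bias rather than remove it. The overall comparison is the causal one.
So P(outcome | do(Variant F)) is just the pooled rate for Variant F: 102/540 = 0.189.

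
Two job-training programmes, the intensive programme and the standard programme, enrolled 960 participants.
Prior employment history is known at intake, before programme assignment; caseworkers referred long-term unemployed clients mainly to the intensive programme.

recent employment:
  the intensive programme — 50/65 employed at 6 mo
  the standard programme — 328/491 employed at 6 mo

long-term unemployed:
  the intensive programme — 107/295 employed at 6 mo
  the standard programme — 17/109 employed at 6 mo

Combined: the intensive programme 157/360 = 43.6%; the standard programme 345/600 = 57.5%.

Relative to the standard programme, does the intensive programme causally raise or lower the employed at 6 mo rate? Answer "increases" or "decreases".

increases

the intensive programme is higher inside every prior employment history stratum but the standard programme is higher in aggregate. Whether to stratify depends on how prior employment history relates to the programme.
Nothing the programme does changes prior employment history; the imbalance is an allocation artefact. With prior employment history also predicting the outcome, the pooled figure is confounded, and the within-stratum comparison is the causal one.
Within each level — recent employment: 76.9% vs 66.8%; long-term unemployed: 36.3% vs 15.6% — the intensive programme is higher every time.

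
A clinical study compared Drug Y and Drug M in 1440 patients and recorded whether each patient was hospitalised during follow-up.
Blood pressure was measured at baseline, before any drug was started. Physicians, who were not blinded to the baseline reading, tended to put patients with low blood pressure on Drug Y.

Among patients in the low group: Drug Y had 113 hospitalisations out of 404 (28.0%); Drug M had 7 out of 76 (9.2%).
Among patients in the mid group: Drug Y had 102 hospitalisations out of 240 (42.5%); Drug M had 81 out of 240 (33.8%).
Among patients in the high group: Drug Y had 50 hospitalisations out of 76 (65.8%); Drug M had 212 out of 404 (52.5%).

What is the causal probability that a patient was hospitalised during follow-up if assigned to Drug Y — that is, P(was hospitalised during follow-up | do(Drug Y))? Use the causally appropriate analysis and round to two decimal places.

0.45

Within every blood pressure level Drug M has the lower rate, yet pooled Drug Y does — Simpson's reversal.
Here blood pressure is a common cause — it drives both which drug a case falls under and the outcome. The crude comparison mixes populations; the stratum-specific rates are the causally relevant ones.
Standardising Drug Y to the population blood pressure mix: 0.333·113/404 + 0.333·102/240 + 0.333·50/76 = 0.454.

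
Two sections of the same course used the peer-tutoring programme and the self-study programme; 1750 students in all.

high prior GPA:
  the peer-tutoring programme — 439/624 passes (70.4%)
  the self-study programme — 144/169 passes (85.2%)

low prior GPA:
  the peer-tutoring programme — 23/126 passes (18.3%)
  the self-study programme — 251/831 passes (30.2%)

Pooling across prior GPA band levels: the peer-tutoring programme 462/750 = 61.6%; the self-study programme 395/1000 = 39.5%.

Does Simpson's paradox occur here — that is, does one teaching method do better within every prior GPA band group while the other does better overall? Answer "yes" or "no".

Within each prior GPA band level (high prior GPA 70.4% vs 85.2%; low prior GPA 18.3% vs 30.2%), the self-study programme has the higher rate every time. Pooled: 61.6% vs 39.5% — the peer-tutoring programme has the higher rate overall. The two comparisons disagree.

yes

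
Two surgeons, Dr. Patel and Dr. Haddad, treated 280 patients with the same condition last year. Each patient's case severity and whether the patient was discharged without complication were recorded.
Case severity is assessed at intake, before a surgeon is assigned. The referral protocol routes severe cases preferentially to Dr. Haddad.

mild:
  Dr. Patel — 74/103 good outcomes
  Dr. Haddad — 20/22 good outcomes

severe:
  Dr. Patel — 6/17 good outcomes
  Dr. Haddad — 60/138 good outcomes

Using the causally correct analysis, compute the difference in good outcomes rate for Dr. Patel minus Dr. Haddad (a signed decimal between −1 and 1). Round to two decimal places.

-0.13

Nothing the surgeon does changes case severity; the imbalance is an allocation artefact. With case severity also predicting the outcome, the pooled figure is confounded, and the within-stratum comparison is the causal one.
Adjusting over the population distribution of case severity: 0.446·(0.718−0.909) + 0.554·(0.353−0.435) = -0.130.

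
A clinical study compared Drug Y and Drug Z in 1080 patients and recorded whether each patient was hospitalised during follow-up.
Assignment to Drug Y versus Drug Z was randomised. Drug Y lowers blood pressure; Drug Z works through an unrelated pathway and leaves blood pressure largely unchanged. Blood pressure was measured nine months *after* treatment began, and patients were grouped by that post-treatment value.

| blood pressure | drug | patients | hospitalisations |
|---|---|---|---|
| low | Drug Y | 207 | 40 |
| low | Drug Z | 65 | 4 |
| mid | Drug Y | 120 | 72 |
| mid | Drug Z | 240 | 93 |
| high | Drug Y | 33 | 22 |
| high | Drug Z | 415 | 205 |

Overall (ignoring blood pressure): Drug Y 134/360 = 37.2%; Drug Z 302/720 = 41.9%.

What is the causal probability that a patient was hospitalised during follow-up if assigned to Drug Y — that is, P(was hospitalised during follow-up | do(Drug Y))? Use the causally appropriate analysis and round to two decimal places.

The blood pressure-specific comparison favours Drug Z throughout, but the pooled figures favour Drug Y. The question is whether to condition on blood pressure.
Blood pressure is downstream of the drug. One should not condition on a consequence of treatment, so the overall rates are the right comparison.
So P(outcome | do(Drug Y)) is just the pooled rate for Drug Y: 134/360 = 0.372.

0.37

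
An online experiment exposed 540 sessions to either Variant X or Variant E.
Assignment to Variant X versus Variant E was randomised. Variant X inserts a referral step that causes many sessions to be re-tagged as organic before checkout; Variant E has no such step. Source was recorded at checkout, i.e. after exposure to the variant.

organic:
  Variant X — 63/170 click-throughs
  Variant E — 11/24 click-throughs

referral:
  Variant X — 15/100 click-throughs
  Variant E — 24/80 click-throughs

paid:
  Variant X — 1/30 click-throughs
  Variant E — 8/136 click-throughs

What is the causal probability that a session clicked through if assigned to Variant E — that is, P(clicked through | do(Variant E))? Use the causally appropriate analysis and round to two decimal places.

0.18

Traffic source lies on the pathway variant → traffic source → outcome, so adjusting for it blocks the indirect effect. For the total causal effect of variant, use the unadjusted pooled rates.
So P(outcome | do(Variant E)) is just the pooled rate for Variant E: 43/240 = 0.179.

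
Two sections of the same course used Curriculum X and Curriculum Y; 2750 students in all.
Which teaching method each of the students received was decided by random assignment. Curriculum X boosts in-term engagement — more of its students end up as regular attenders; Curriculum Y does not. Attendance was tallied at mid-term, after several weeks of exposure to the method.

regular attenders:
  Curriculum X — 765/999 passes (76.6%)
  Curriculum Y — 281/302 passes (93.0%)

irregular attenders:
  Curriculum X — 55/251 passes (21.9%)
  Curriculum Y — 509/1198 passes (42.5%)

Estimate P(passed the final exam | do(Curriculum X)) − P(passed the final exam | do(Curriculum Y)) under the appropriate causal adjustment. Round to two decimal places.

+0.13

Mid-term attendance lies on the pathway teaching method → mid-term attendance → outcome, so adjusting for it blocks the indirect effect. For the total causal effect of teaching method, use the unadjusted pooled rates.
The causal difference is the pooled difference: 0.656 − 0.527 = +0.129.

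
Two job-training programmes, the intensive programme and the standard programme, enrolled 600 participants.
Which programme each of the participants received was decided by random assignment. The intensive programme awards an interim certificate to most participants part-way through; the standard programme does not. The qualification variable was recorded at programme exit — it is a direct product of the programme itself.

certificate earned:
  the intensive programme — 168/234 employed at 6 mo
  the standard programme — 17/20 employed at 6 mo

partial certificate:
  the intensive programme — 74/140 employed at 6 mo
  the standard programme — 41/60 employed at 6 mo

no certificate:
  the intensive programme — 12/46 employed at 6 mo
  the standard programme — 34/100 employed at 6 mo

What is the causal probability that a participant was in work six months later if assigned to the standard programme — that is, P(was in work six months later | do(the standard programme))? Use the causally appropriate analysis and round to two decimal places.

0.51

Qualification attained during the programme lies on the pathway programme → qualification attained during the programme → outcome, so adjusting for it blocks the indirect effect. For the total causal effect of programme, use the unadjusted pooled rates.
So P(outcome | do(the standard programme)) is just the pooled rate for the standard programme: 92/180 = 0.511.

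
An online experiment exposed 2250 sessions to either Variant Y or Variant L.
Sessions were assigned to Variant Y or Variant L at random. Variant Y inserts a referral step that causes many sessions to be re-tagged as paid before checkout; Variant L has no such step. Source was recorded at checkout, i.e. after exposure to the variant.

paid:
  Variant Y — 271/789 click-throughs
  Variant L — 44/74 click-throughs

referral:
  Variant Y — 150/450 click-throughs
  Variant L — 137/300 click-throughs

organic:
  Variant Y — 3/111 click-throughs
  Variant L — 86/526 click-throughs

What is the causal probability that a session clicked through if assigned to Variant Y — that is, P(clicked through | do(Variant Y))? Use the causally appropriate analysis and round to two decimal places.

Traffic source here is a post-treatment variable shaped by the variant; conditioning on it would introduce bias rather than remove it. The overall comparison is the causal one.
So P(outcome | do(Variant Y)) is just the pooled rate for Variant Y: 424/1350 = 0.314.

0.31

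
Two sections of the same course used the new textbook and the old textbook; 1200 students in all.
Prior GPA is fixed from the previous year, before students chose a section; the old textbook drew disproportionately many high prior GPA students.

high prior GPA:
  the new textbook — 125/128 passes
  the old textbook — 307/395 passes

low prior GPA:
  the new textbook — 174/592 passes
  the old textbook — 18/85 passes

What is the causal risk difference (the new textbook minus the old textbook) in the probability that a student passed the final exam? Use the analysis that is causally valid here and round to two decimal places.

+0.13

Prior GPA band satisfies the back-door criterion: it is not a descendant of the teaching method, and it blocks the spurious path from teaching method to outcome. Adjusting for it (i.e., using the within-prior GPA band rates) gives the causal effect.
Adjusting over the population distribution of prior GPA band: 0.436·(0.977−0.777) + 0.564·(0.294−0.212) = +0.133.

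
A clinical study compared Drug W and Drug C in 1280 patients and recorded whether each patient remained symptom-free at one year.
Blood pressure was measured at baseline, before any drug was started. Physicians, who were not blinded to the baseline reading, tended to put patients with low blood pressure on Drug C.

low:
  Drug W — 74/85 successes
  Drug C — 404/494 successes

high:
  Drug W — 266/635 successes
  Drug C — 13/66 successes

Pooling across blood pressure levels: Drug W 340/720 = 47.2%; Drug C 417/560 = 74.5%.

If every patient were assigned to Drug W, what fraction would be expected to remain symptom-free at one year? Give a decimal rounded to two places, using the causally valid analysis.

Within every blood pressure level Drug W has the higher rate, yet pooled Drug C does — Simpson's reversal.
Since blood pressure is a pre-existing factor (not a product of the drug) and it affects the outcome on its own, it is a confounder. The stratified rates, not the pooled rate, identify the causal effect.
Standardising Drug W to the population blood pressure mix: 0.452·74/85 + 0.548·266/635 = 0.623.

0.62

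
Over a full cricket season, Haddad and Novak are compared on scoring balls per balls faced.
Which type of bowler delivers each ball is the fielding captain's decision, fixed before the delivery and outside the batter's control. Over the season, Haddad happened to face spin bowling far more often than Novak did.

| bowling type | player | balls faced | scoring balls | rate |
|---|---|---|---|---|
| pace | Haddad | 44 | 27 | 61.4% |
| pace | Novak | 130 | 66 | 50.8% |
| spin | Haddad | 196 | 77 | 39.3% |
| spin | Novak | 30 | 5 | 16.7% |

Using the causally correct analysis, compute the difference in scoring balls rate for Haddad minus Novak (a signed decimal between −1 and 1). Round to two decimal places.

The stratified and pooled comparisons disagree (Haddad wins within each bowling type; Novak wins overall), so the answer turns on the causal role of bowling type.
Bowling type satisfies the back-door criterion: it is not a descendant of the player, and it blocks the spurious path from player to outcome. Adjusting for it (i.e., using the within-bowling type rates) gives the causal effect.
Adjusting over the population distribution of bowling type: 0.435·(0.614−0.508) + 0.565·(0.393−0.167) = +0.174.

+0.17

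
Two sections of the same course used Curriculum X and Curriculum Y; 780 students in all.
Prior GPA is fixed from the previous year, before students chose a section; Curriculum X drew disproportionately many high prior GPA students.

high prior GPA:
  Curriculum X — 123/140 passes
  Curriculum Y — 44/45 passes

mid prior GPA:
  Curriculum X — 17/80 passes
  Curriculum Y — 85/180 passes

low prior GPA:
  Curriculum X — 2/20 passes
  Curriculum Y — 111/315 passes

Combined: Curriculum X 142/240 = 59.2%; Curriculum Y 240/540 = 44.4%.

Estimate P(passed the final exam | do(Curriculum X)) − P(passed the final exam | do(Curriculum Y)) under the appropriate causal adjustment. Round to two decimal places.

-0.22

Prior GPA band differs across teaching methods for reasons unrelated to any effect of the teaching method itself, and it separately predicts the outcome — a classic confounder. We must compare within prior GPA band levels.
Adjusting over the population distribution of prior GPA band: 0.237·(0.879−0.978) + 0.333·(0.212−0.472) + 0.429·(0.100−0.352) = -0.218.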